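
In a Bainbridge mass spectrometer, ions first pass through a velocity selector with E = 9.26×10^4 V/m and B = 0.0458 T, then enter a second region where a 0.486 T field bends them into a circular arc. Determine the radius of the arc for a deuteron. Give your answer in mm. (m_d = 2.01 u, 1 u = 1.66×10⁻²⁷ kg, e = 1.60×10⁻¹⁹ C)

r ≈ 86.8 mm

The selector passes v = E/B = 9.26×10^4/0.0458 = 2.02×10^6 m/s.
In the deflection region, r = mv/(qB₂) = (3.34×10^-27)(2.02×10^6) / [(1×1.60×10^-19)(0.486)] = 0.0868 m.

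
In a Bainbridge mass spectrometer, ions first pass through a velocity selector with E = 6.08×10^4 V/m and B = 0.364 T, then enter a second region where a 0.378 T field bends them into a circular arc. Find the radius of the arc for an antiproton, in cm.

r ≈ 0.461 cm

The selector passes v = E/B = 6.08×10^4/0.364 = 1.67×10^5 m/s.
In the deflection region, r = mv/(qB₂) = (1.67×10^-27)(1.67×10^5) / [(1×1.60×10^-19)(0.378)] = 4.61×10^-3 m.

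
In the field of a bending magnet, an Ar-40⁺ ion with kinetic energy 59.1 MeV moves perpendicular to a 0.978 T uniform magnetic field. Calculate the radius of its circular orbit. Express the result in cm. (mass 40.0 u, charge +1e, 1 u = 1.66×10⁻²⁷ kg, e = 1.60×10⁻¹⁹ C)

Convert the energy: K = 59.1 MeV = 9.46×10^-12 J.
v = √(2K/m) = √(2·9.46×10^-12/6.64×10^-26) = 1.69×10^7 m/s.
r = mv/(qB) = (6.64×10^-26)(1.69×10^7) / [(1×1.60×10^-19)(0.978)] = 7.16 m.

r ≈ 716 cm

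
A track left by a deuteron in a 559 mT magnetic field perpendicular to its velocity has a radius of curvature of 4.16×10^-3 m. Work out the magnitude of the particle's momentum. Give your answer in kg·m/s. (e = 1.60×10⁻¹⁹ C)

p ≈ 3.72×10^-22 kg·m/s

Since qvB = mv²/r, the momentum p = mv = qBr.
p = (1×1.60×10^-19)(0.559)(4.16×10^-3) = 3.72×10^-22 kg·m/s.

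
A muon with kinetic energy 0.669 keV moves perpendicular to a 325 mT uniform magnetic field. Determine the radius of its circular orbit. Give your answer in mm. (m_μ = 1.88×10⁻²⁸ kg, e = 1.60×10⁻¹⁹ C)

Convert the energy: K = 0.669 keV = 1.07×10^-16 J.
v = √(2K/m) = √(2·1.07×10^-16/1.88×10^-28) = 1.07×10^6 m/s.
r = mv/(qB) = (1.88×10^-28)(1.07×10^6) / [(1×1.60×10^-19)(0.325)] = 3.86×10^-3 m.

r ≈ 3.86 mm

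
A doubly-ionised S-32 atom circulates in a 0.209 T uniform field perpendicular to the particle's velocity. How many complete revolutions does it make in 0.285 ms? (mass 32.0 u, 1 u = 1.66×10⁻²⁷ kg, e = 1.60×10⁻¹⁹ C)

N = 57

T = 2πm/(qB) = 2π(5.312×10^-26) / [(2×1.60×10^-19)(0.209)] = 4.9905×10^-6 s.
N = t/T = 2.85×10^-4 / 4.9905×10^-6 ≈ 57.11, so 57 complete revolutions.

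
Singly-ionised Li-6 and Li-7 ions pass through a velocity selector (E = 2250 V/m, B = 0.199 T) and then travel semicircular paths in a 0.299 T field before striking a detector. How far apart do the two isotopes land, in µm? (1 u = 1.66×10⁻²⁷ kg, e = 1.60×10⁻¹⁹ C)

Both emerge at v = E/B₁ = 1.13×10^4 m/s.
r = mv/(qB₂), so r₁ = 2.354×10^-3 m and r₂ = 2.746×10^-3 m, giving Δr = 3.92×10^-4 m.
After a semicircle each ion lands a diameter 2r from the entry slit, so the separation is 2Δr = 7.85×10^-4 m.

Δd ≈ 785 µm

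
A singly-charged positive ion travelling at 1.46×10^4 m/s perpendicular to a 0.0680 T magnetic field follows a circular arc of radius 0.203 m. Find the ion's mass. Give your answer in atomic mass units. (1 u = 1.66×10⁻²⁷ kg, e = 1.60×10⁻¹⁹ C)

qvB = mv²/r ⇒ m = qBr/v.
m = (1×1.60×10^-19)(0.0680)(0.203) / (1.46×10^4) = 1.51×10^-25 kg = 91.1 u.

m ≈ 91.1 u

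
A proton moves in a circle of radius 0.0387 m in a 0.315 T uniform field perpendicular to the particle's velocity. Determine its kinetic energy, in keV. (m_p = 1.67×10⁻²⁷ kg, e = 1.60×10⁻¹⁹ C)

K ≈ 7.12 keV

v = qBr/m = (1×1.60×10^-19)(0.315)(0.0387) / (1.67×10^-27) = 1.17×10^6 m/s.
K = ½mv² = 0.5·(1.67×10^-27)·(1.17×10^6)² = 1.14×10^-15 J = 7.12 keV.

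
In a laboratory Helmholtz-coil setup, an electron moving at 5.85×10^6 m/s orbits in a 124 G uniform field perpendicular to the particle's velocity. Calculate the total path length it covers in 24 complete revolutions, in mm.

L ≈ 405 mm

r = mv/(qB) = 2.69×10^-3 m, so one revolution covers 2πr = 0.0169 m.
In 24 revolutions: L = 24·2πr = 0.405 m.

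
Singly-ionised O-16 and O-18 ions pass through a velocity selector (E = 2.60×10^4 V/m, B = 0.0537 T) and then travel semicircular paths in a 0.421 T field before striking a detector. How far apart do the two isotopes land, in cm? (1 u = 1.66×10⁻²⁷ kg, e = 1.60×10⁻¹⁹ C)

Both emerge at v = E/B₁ = 4.84×10^5 m/s.
r = mv/(qB₂), so r₁ = 0.1909 m and r₂ = 0.2148 m, giving Δr = 0.0239 m.
After a semicircle each ion lands a diameter 2r from the entry slit, so the separation is 2Δr = 0.0477 m.

Δd ≈ 4.77 cm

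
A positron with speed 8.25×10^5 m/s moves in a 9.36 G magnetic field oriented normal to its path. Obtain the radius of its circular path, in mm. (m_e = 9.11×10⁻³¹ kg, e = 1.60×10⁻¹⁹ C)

r ≈ 5.02 mm

The magnetic force provides the centripetal force: qvB = mv²/r, so r = mv/(qB).
r = (9.11×10^-31 kg)(8.25×10^5 m/s) / [(1×1.60×10^-19 C)(9.36×10^-4 T)] = 5.02×10^-3 m.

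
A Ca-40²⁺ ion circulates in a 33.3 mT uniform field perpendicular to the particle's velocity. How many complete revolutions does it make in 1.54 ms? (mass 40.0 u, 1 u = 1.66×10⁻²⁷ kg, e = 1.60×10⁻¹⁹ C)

T = 2πm/(qB) = 2π(6.64×10^-26) / [(2×1.60×10^-19)(0.0333)] = 3.9152×10^-5 s.
N = t/T = 1.54×10^-3 / 3.9152×10^-5 ≈ 39.33, so 39 complete revolutions.

N = 39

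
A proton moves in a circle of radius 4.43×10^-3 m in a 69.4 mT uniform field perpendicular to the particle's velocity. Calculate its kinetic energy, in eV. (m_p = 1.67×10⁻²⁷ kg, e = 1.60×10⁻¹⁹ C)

K ≈ 4.53 eV

v = qBr/m = (1×1.60×10^-19)(0.0694)(4.43×10^-3) / (1.67×10^-27) = 2.95×10^4 m/s.
K = ½mv² = 0.5·(1.67×10^-27)·(2.95×10^4)² = 7.24×10^-19 J = 4.53 eV.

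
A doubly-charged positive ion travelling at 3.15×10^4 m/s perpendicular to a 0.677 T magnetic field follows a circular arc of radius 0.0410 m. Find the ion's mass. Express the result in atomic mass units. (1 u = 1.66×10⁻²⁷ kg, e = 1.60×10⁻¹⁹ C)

m ≈ 170 u

qvB = mv²/r ⇒ m = qBr/v.
m = (2×1.60×10^-19)(0.677)(0.0410) / (3.15×10^4) = 2.82×10^-25 kg = 170 u.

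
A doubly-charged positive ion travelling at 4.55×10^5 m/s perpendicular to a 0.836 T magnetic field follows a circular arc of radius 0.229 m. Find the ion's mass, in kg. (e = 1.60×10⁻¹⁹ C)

m ≈ 1.35×10^-25 kg

qvB = mv²/r ⇒ m = qBr/v.
m = (2×1.60×10^-19)(0.836)(0.229) / (4.55×10^5) = 1.35×10^-25 kg.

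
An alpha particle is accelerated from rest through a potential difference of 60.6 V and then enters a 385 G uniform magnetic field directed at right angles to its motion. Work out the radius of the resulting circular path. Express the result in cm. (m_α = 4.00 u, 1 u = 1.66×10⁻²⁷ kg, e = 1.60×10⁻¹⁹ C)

r ≈ 4.12 cm

The kinetic energy gained is K = qV = (2×1.60×10^-19)(60.6) = 1.94×10^-17 J.
v = √(2K/m) = 7.64×10^4 m/s.
r = mv/(qB) = (6.64×10^-27)(7.64×10^4) / [(2×1.60×10^-19)(0.0385)] = 0.0412 m.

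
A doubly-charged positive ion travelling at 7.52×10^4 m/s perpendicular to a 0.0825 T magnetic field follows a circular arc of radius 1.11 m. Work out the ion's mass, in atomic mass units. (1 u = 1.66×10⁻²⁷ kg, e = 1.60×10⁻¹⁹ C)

m ≈ 235 u

qvB = mv²/r ⇒ m = qBr/v.
m = (2×1.60×10^-19)(0.0825)(1.11) / (7.52×10^4) = 3.90×10^-25 kg = 235 u.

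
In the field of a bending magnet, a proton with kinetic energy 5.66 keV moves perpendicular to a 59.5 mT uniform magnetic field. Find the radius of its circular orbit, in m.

r ≈ 0.183 m

Convert the energy: K = 5.66 keV = 9.06×10^-16 J.
v = √(2K/m) = √(2·9.06×10^-16/1.67×10^-27) = 1.04×10^6 m/s.
r = mv/(qB) = (1.67×10^-27)(1.04×10^6) / [(1×1.60×10^-19)(0.0595)] = 0.183 m.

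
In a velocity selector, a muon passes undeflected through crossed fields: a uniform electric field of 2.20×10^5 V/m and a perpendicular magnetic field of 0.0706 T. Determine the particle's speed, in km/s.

v ≈ 3120 km/s

For zero net force, qE = qvB, so v = E/B.
v = (2.20×10^5) / (0.0706) = 3.12×10^6 m/s.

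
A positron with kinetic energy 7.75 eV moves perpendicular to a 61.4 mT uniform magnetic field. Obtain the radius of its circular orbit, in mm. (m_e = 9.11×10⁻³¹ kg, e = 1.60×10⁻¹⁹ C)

r ≈ 0.153 mm

Convert the energy: K = 7.75 eV = 1.24×10^-18 J.
v = √(2K/m) = √(2·1.24×10^-18/9.11×10^-31) = 1.65×10^6 m/s.
r = mv/(qB) = (9.11×10^-31)(1.65×10^6) / [(1×1.60×10^-19)(0.0614)] = 1.53×10^-4 m.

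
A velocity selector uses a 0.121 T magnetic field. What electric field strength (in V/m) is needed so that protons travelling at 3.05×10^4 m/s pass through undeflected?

E ≈ 3690 V/m

qE = qvB ⇒ E = vB = (3.05×10^4)(0.121) = 3690 V/m.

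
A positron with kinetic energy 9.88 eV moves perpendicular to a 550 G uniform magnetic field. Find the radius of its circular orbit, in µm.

Convert the energy: K = 9.88 eV = 1.58×10^-18 J.
v = √(2K/m) = √(2·1.58×10^-18/9.11×10^-31) = 1.86×10^6 m/s.
r = mv/(qB) = (9.11×10^-31)(1.86×10^6) / [(1×1.60×10^-19)(0.0550)] = 1.93×10^-4 m.

r ≈ 193 µm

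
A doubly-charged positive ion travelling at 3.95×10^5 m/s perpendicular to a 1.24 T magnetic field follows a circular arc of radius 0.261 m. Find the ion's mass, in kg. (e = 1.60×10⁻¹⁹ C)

m ≈ 2.62×10^-25 kg

qvB = mv²/r ⇒ m = qBr/v.
m = (2×1.60×10^-19)(1.24)(0.261) / (3.95×10^5) = 2.62×10^-25 kg.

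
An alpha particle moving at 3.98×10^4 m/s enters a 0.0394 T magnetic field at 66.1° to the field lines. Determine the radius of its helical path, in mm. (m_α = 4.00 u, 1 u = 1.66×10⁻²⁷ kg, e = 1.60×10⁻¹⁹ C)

r ≈ 19.2 mm

Only the perpendicular component v⊥ = v sin66.1° = 3.64×10^4 m/s is bent by the field.
r = m v⊥ /(qB) = (6.64×10^-27)(3.64×10^4) / [(2×1.60×10^-19)(0.0394)] = 0.0192 m.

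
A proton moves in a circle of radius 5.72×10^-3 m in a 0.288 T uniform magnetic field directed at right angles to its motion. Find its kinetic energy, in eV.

K ≈ 130 eV

v = qBr/m = (1×1.60×10^-19)(0.288)(5.72×10^-3) / (1.67×10^-27) = 1.58×10^5 m/s.
K = ½mv² = 0.5·(1.67×10^-27)·(1.58×10^5)² = 2.08×10^-17 J = 130 eV.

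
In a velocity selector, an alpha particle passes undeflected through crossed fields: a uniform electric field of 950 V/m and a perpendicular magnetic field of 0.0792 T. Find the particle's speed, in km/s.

v ≈ 12.0 km/s

For zero net force, qE = qvB, so v = E/B.
v = (950) / (0.0792) = 1.20×10^4 m/s.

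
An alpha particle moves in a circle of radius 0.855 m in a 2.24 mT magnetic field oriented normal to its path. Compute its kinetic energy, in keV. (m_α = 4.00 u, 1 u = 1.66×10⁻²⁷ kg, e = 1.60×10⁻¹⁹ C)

K ≈ 0.177 keV

v = qBr/m = (2×1.60×10^-19)(2.24×10^-3)(0.855) / (6.64×10^-27) = 9.23×10^4 m/s.
K = ½mv² = 0.5·(6.64×10^-27)·(9.23×10^4)² = 2.83×10^-17 J = 0.177 keV.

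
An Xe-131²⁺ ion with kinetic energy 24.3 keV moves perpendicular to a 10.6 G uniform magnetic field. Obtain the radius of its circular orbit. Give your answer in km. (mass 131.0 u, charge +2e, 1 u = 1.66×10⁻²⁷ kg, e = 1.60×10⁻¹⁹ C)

r ≈ 0.121 km

Convert the energy: K = 24.3 keV = 3.89×10^-15 J.
v = √(2K/m) = √(2·3.89×10^-15/2.17×10^-25) = 1.89×10^5 m/s.
r = mv/(qB) = (2.17×10^-25)(1.89×10^5) / [(2×1.60×10^-19)(1.06×10^-3)] = 121 m.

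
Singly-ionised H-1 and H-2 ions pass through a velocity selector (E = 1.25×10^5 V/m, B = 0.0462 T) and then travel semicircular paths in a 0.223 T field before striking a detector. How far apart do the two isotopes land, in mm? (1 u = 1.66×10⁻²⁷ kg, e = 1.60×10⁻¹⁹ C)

Δd ≈ 252 mm

Both emerge at v = E/B₁ = 2.71×10^6 m/s.
r = mv/(qB₂), so r₁ = 0.126 m and r₂ = 0.252 m, giving Δr = 0.126 m.
After a semicircle each ion lands a diameter 2r from the entry slit, so the separation is 2Δr = 0.252 m.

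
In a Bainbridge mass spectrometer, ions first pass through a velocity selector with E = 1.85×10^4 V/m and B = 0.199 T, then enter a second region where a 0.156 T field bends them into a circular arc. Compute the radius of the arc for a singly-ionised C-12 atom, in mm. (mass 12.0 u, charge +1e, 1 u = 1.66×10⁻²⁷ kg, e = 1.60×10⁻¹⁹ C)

r ≈ 74.2 mm

The selector passes v = E/B = 1.85×10^4/0.199 = 9.30×10^4 m/s.
In the deflection region, r = mv/(qB₂) = (1.99×10^-26)(9.30×10^4) / [(1×1.60×10^-19)(0.156)] = 0.0742 m.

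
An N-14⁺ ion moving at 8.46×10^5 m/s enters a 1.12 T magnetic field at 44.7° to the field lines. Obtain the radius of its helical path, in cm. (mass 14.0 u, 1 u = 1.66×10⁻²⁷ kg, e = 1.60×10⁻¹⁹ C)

Only the perpendicular component v⊥ = v sin44.7° = 5.95×10^5 m/s is bent by the field.
r = m v⊥ /(qB) = (2.32×10^-26)(5.95×10^5) / [(1×1.60×10^-19)(1.12)] = 0.0772 m.

r ≈ 7.72 cm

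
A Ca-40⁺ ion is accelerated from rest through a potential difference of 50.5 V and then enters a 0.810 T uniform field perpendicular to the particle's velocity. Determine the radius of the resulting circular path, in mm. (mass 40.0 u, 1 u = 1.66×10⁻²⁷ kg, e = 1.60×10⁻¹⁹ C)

r ≈ 7.99 mm

The kinetic energy gained is K = qV = (1×1.60×10^-19)(50.5) = 8.08×10^-18 J.
v = √(2K/m) = 1.56×10^4 m/s.
r = mv/(qB) = (6.64×10^-26)(1.56×10^4) / [(1×1.60×10^-19)(0.810)] = 7.99×10^-3 m.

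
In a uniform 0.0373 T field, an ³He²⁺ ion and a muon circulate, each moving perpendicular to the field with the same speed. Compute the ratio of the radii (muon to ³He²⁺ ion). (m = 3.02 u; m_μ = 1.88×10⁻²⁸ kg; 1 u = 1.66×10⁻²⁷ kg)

ratio ≈ 0.0750

r = mv/(qB) ⇒ at equal v, r ∝ m/q.
r_{muon}/r_{³He²⁺ ion} = 0.0750.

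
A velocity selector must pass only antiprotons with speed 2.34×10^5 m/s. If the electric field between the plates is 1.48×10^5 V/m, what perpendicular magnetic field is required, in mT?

qE = qvB ⇒ B = E/v = (1.48×10^5) / (2.34×10^5) = 0.632 T.

B ≈ 632 mT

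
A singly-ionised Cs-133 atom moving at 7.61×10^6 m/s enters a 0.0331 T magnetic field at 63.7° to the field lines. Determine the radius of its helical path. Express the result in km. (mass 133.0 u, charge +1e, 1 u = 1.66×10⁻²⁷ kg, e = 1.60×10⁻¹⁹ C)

Only the perpendicular component v⊥ = v sin63.7° = 6.82×10^6 m/s is bent by the field.
r = m v⊥ /(qB) = (2.21×10^-25)(6.82×10^6) / [(1×1.60×10^-19)(0.0331)] = 284 m.

r ≈ 0.284 km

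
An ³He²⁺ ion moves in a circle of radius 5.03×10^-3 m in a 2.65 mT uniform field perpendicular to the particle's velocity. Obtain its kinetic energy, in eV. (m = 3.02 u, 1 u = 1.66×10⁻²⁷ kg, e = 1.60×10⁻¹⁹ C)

K ≈ 0.0113 eV

v = qBr/m = (2×1.60×10^-19)(2.65×10^-3)(5.03×10^-3) / (5.01×10^-27) = 851 m/s.
K = ½mv² = 0.5·(5.01×10^-27)·(851)² = 1.81×10^-21 J = 0.0113 eV.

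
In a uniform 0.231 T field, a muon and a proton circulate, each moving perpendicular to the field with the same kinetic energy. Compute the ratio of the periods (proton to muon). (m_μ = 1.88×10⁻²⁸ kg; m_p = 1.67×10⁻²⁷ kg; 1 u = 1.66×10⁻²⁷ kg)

T = 2πm/(qB) is independent of speed, so T₂/T₁ = (m₂/q₂)/(m₁/q₁).
T_{proton}/T_{muon} = (1.67×10^-27/1e) / (1.88×10^-28/1e) = 8.88.

ratio ≈ 8.88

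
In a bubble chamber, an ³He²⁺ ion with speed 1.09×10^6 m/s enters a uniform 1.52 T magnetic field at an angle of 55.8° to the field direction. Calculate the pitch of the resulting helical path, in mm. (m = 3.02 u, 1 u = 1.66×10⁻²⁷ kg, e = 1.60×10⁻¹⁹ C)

pitch ≈ 39.7 mm

The velocity component along B is v∥ = v cos55.8° = 6.13×10^5 m/s.
The cyclotron period T = 2πm/(qB) = 6.48×10^-8 s is set by m, q, B alone.
Pitch = v∥·T = (6.13×10^5)(6.48×10^-8) = 0.0397 m.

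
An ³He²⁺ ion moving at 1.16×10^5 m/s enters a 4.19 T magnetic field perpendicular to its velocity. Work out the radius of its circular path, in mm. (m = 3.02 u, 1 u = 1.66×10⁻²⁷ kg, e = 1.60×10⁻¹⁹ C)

The magnetic force provides the centripetal force: qvB = mv²/r, so r = mv/(qB).
r = (5.01×10^-27 kg)(1.16×10^5 m/s) / [(2×1.60×10^-19 C)(4.19 T)] = 4.34×10^-4 m.

r ≈ 0.434 mm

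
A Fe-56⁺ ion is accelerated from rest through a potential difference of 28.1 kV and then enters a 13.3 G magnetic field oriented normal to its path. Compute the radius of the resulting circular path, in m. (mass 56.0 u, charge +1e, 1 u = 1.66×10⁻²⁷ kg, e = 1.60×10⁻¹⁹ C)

The kinetic energy gained is K = qV = (1×1.60×10^-19)(2.81×10^4) = 4.50×10^-15 J.
v = √(2K/m) = 3.11×10^5 m/s.
r = mv/(qB) = (9.30×10^-26)(3.11×10^5) / [(1×1.60×10^-19)(1.33×10^-3)] = 136 m.

r ≈ 136 m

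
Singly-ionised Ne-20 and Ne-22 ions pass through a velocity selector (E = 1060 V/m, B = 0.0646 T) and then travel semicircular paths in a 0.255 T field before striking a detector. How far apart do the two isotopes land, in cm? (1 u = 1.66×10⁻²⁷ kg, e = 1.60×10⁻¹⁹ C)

Both emerge at v = E/B₁ = 1.64×10^4 m/s.
r = mv/(qB₂), so r₁ = 0.01335 m and r₂ = 0.01469 m, giving Δr = 1.34×10^-3 m.
After a semicircle each ion lands a diameter 2r from the entry slit, so the separation is 2Δr = 2.67×10^-3 m.

Δd ≈ 0.267 cm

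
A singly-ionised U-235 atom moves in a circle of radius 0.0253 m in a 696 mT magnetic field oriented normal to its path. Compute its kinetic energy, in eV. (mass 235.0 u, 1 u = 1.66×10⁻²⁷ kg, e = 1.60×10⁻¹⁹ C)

K ≈ 63.6 eV

v = qBr/m = (1×1.60×10^-19)(0.696)(0.0253) / (3.90×10^-25) = 7220 m/s.
K = ½mv² = 0.5·(3.90×10^-25)·(7220)² = 1.02×10^-17 J = 63.6 eV.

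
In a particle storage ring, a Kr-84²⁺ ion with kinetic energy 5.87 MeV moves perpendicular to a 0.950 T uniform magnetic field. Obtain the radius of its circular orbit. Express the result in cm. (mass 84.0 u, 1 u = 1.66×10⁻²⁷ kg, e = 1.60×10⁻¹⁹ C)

Convert the energy: K = 5.87 MeV = 9.39×10^-13 J.
v = √(2K/m) = √(2·9.39×10^-13/1.39×10^-25) = 3.67×10^6 m/s.
r = mv/(qB) = (1.39×10^-25)(3.67×10^6) / [(2×1.60×10^-19)(0.950)] = 1.68 m.

r ≈ 168 cm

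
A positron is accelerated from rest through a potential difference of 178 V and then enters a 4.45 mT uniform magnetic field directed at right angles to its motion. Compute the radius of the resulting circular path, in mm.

r ≈ 10.1 mm

The kinetic energy gained is K = qV = (1×1.60×10^-19)(178) = 2.85×10^-17 J.
v = √(2K/m) = 7.91×10^6 m/s.
r = mv/(qB) = (9.11×10^-31)(7.91×10^6) / [(1×1.60×10^-19)(4.45×10^-3)] = 0.0101 m.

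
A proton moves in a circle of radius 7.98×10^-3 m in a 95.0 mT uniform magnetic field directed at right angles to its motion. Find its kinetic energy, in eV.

v = qBr/m = (1×1.60×10^-19)(0.0950)(7.98×10^-3) / (1.67×10^-27) = 7.26×10^4 m/s.
K = ½mv² = 0.5·(1.67×10^-27)·(7.26×10^4)² = 4.41×10^-18 J = 27.5 eV.

K ≈ 27.5 eV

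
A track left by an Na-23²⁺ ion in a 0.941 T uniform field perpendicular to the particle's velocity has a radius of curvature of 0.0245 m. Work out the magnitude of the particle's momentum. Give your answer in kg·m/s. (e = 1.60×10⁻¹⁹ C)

Since qvB = mv²/r, the momentum p = mv = qBr.
p = (2×1.60×10^-19)(0.941)(0.0245) = 7.38×10^-21 kg·m/s.

p ≈ 7.38×10^-21 kg·m/s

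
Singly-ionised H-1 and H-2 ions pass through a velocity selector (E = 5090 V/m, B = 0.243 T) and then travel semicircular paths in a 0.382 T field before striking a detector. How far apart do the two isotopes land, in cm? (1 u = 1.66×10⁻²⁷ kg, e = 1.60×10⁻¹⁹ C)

Δd ≈ 0.114 cm

Both emerge at v = E/B₁ = 2.09×10^4 m/s.
r = mv/(qB₂), so r₁ = 5.689×10^-4 m and r₂ = 1.138×10^-3 m, giving Δr = 5.69×10^-4 m.
After a semicircle each ion lands a diameter 2r from the entry slit, so the separation is 2Δr = 1.14×10^-3 m.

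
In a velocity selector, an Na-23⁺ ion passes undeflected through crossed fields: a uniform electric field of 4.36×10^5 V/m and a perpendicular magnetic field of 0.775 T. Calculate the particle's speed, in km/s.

v ≈ 563 km/s

For zero net force, qE = qvB, so v = E/B.
v = (4.36×10^5) / (0.775) = 5.63×10^5 m/s.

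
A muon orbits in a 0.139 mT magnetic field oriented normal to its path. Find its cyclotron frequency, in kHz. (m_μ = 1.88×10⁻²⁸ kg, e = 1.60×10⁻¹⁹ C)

f = qB/(2πm) = (1×1.60×10^-19)(1.39×10^-4) / [2π(1.88×10^-28)] = 1.88×10^4 Hz.

f ≈ 18.8 kHz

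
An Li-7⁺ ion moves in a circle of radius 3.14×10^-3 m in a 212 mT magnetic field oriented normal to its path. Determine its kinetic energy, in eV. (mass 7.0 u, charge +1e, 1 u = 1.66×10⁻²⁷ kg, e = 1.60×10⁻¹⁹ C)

v = qBr/m = (1×1.60×10^-19)(0.212)(3.14×10^-3) / (1.16×10^-26) = 9170 m/s.
K = ½mv² = 0.5·(1.16×10^-26)·(9170)² = 4.88×10^-19 J = 3.05 eV.

K ≈ 3.05 eV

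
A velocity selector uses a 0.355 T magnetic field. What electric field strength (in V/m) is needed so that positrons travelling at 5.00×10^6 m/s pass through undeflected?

E ≈ 1.77×10^6 V/m

qE = qvB ⇒ E = vB = (5.00×10^6)(0.355) = 1.77×10^6 V/m.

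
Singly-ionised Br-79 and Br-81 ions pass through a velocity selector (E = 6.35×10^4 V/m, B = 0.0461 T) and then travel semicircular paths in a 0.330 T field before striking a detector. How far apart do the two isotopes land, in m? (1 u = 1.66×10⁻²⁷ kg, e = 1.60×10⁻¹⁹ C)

Both emerge at v = E/B₁ = 1.38×10^6 m/s.
r = mv/(qB₂), so r₁ = 3.4212 m and r₂ = 3.5078 m, giving Δr = 0.0866 m.
After a semicircle each ion lands a diameter 2r from the entry slit, so the separation is 2Δr = 0.173 m.

Δd ≈ 0.173 m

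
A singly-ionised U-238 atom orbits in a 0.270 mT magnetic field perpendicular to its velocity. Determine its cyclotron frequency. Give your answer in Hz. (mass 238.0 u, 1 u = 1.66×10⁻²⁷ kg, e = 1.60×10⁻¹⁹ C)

f = qB/(2πm) = (1×1.60×10^-19)(2.70×10^-4) / [2π(3.95×10^-25)] = 17.4 Hz.

f ≈ 17.4 Hz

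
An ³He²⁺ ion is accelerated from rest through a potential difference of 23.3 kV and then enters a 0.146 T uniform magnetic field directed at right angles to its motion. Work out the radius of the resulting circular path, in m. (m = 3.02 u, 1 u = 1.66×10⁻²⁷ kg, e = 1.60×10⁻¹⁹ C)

r ≈ 0.185 m

The kinetic energy gained is K = qV = (2×1.60×10^-19)(2.33×10^4) = 7.46×10^-15 J.
v = √(2K/m) = 1.72×10^6 m/s.
r = mv/(qB) = (5.01×10^-27)(1.72×10^6) / [(2×1.60×10^-19)(0.146)] = 0.185 m.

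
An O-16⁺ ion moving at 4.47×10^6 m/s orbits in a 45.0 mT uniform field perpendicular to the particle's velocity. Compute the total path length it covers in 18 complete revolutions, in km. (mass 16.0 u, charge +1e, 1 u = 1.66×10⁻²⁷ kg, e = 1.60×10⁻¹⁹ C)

r = mv/(qB) = 16.5 m, so one revolution covers 2πr = 104 m.
In 18 revolutions: L = 18·2πr = 1860 m.

L ≈ 1.86 km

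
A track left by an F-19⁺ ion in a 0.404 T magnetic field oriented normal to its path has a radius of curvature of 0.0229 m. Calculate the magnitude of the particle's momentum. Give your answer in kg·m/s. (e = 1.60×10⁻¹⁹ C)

Since qvB = mv²/r, the momentum p = mv = qBr.
p = (1×1.60×10^-19)(0.404)(0.0229) = 1.48×10^-21 kg·m/s.

p ≈ 1.48×10^-21 kg·m/s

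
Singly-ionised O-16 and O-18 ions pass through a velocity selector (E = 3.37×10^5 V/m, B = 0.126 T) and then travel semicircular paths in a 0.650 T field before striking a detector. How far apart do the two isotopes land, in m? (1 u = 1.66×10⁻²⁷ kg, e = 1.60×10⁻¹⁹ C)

Δd ≈ 0.171 m

Both emerge at v = E/B₁ = 2.67×10^6 m/s.
r = mv/(qB₂), so r₁ = 0.6831 m and r₂ = 0.7684 m, giving Δr = 0.0854 m.
After a semicircle each ion lands a diameter 2r from the entry slit, so the separation is 2Δr = 0.171 m.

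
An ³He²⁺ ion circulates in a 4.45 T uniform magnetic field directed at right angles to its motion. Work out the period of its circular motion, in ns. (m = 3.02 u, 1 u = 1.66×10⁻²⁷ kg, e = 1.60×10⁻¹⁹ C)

T ≈ 22.1 ns

The cyclotron period is independent of speed: T = 2πm/(qB).
T = 2π(5.01×10^-27) / [(2×1.60×10^-19)(4.45)] = 2.21×10^-8 s.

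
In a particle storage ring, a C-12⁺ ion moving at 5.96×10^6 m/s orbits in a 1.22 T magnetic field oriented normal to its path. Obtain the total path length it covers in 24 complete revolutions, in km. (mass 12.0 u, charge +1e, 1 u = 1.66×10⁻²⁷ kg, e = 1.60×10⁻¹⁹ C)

r = mv/(qB) = 0.608 m, so one revolution covers 2πr = 3.82 m.
In 24 revolutions: L = 24·2πr = 91.7 m.

L ≈ 0.0917 km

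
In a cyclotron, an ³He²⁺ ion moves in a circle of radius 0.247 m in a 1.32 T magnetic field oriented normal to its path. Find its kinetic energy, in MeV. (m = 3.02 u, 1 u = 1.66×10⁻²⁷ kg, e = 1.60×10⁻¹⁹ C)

K ≈ 6.79 MeV

v = qBr/m = (2×1.60×10^-19)(1.32)(0.247) / (5.01×10^-27) = 2.08×10^7 m/s.
K = ½mv² = 0.5·(5.01×10^-27)·(2.08×10^7)² = 1.09×10^-12 J = 6.79 MeV.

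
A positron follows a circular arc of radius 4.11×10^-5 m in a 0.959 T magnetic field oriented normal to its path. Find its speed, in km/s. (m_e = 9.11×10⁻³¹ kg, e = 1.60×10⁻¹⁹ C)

v ≈ 6920 km/s

From qvB = mv²/r, v = qBr/m.
v = (1×1.60×10^-19)(0.959)(4.11×10^-5) / (9.11×10^-31) = 6.92×10^6 m/s.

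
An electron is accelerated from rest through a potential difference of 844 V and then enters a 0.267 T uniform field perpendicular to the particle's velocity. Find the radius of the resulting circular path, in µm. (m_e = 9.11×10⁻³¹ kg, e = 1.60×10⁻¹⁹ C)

r ≈ 367 µm

The kinetic energy gained is K = qV = (1×1.60×10^-19)(844) = 1.35×10^-16 J.
v = √(2K/m) = 1.72×10^7 m/s.
r = mv/(qB) = (9.11×10^-31)(1.72×10^7) / [(1×1.60×10^-19)(0.267)] = 3.67×10^-4 m.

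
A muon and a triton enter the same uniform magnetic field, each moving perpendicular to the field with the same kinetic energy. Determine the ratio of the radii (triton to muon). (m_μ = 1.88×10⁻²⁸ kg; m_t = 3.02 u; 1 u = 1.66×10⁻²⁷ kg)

r = √(2mK)/(qB) ⇒ at equal K, r ∝ √m/q.
r_{triton}/r_{muon} = 5.16.

ratio ≈ 5.16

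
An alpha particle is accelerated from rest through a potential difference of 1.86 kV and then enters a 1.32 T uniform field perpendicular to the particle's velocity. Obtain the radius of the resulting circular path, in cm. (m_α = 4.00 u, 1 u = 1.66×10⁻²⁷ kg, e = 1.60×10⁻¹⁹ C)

r ≈ 0.666 cm

The kinetic energy gained is K = qV = (2×1.60×10^-19)(1860) = 5.95×10^-16 J.
v = √(2K/m) = 4.23×10^5 m/s.
r = mv/(qB) = (6.64×10^-27)(4.23×10^5) / [(2×1.60×10^-19)(1.32)] = 6.66×10^-3 m.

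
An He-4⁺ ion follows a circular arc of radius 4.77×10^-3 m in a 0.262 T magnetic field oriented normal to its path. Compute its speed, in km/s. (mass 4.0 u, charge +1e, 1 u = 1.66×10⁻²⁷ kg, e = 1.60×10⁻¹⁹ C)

v ≈ 30.1 km/s

From qvB = mv²/r, v = qBr/m.
v = (1×1.60×10^-19)(0.262)(4.77×10^-3) / (6.64×10^-27) = 3.01×10^4 m/s.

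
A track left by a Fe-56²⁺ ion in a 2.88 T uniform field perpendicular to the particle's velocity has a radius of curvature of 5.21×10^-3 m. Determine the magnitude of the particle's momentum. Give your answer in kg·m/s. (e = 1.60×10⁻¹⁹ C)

p ≈ 4.80×10^-21 kg·m/s

Since qvB = mv²/r, the momentum p = mv = qBr.
p = (2×1.60×10^-19)(2.88)(5.21×10^-3) = 4.80×10^-21 kg·m/s.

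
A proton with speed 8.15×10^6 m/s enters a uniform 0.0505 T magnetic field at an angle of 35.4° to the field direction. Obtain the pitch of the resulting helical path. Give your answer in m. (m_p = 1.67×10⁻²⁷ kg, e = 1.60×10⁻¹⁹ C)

pitch ≈ 8.63 m

The velocity component along B is v∥ = v cos35.4° = 6.64×10^6 m/s.
The cyclotron period T = 2πm/(qB) = 1.30×10^-6 s is set by m, q, B alone.
Pitch = v∥·T = (6.64×10^6)(1.30×10^-6) = 8.63 m.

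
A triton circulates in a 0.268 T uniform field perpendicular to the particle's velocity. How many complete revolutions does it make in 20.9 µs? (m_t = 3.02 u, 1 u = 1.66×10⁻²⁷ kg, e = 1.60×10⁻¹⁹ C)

T = 2πm/(qB) = 2π(5.0132×10^-27) / [(1×1.60×10^-19)(0.268)] = 7.3458×10^-7 s.
N = t/T = 2.09×10^-5 / 7.3458×10^-7 ≈ 28.45, so 28 complete revolutions.

N = 28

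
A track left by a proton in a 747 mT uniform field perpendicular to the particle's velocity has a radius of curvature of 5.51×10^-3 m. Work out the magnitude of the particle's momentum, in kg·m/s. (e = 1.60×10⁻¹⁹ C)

Since qvB = mv²/r, the momentum p = mv = qBr.
p = (1×1.60×10^-19)(0.747)(5.51×10^-3) = 6.59×10^-22 kg·m/s.

p ≈ 6.59×10^-22 kg·m/s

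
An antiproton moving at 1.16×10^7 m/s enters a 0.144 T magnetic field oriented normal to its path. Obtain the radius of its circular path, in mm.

r ≈ 841 mm

The magnetic force provides the centripetal force: qvB = mv²/r, so r = mv/(qB).
r = (1.67×10^-27 kg)(1.16×10^7 m/s) / [(1×1.60×10^-19 C)(0.144 T)] = 0.841 m.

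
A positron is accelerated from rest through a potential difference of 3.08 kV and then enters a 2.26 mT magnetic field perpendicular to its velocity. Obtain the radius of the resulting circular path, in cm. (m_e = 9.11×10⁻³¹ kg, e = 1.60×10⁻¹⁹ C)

The kinetic energy gained is K = qV = (1×1.60×10^-19)(3080) = 4.93×10^-16 J.
v = √(2K/m) = 3.29×10^7 m/s.
r = mv/(qB) = (9.11×10^-31)(3.29×10^7) / [(1×1.60×10^-19)(2.26×10^-3)] = 0.0829 m.

r ≈ 8.29 cm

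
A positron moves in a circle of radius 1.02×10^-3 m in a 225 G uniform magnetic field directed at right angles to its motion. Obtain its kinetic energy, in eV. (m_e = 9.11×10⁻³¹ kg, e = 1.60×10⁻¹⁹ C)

K ≈ 46.3 eV

v = qBr/m = (1×1.60×10^-19)(0.0225)(1.02×10^-3) / (9.11×10^-31) = 4.03×10^6 m/s.
K = ½mv² = 0.5·(9.11×10^-31)·(4.03×10^6)² = 7.40×10^-18 J = 46.3 eV.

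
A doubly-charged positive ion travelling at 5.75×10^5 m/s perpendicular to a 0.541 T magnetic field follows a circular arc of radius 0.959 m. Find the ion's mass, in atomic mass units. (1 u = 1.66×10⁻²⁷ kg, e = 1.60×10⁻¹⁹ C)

m ≈ 174 u

qvB = mv²/r ⇒ m = qBr/v.
m = (2×1.60×10^-19)(0.541)(0.959) / (5.75×10^5) = 2.89×10^-25 kg = 174 u.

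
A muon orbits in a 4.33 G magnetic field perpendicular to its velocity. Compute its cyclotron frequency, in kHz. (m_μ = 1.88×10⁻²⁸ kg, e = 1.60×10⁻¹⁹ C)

f ≈ 58.7 kHz

f = qB/(2πm) = (1×1.60×10^-19)(4.33×10^-4) / [2π(1.88×10^-28)] = 5.87×10^4 Hz.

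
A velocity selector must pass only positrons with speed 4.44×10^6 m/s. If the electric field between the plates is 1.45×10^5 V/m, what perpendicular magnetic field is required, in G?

qE = qvB ⇒ B = E/v = (1.45×10^5) / (4.44×10^6) = 0.0327 T.

B ≈ 327 G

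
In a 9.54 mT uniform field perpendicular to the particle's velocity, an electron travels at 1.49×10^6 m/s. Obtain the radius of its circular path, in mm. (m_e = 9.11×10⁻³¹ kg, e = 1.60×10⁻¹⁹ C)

r ≈ 0.889 mm

The magnetic force provides the centripetal force: qvB = mv²/r, so r = mv/(qB).
r = (9.11×10^-31 kg)(1.49×10^6 m/s) / [(1×1.60×10^-19 C)(9.54×10^-3 T)] = 8.89×10^-4 m.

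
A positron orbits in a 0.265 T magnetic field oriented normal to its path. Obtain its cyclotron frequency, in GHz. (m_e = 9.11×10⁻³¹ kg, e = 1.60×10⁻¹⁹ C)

f = qB/(2πm) = (1×1.60×10^-19)(0.265) / [2π(9.11×10^-31)] = 7.41×10^9 Hz.

f ≈ 7.41 GHz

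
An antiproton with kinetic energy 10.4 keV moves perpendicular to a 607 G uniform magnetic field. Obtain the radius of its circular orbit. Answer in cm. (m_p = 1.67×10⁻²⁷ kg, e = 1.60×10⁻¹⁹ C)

r ≈ 24.3 cm

Convert the energy: K = 10.4 keV = 1.66×10^-15 J.
v = √(2K/m) = √(2·1.66×10^-15/1.67×10^-27) = 1.41×10^6 m/s.
r = mv/(qB) = (1.67×10^-27)(1.41×10^6) / [(1×1.60×10^-19)(0.0607)] = 0.243 m.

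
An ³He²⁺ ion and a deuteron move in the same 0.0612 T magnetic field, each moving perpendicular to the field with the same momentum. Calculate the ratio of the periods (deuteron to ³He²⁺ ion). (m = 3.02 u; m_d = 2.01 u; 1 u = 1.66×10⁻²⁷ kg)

ratio ≈ 1.33

T = 2πm/(qB) is independent of speed, so T₂/T₁ = (m₂/q₂)/(m₁/q₁).
T_{deuteron}/T_{³He²⁺ ion} = (3.34×10^-27/1e) / (5.01×10^-27/2e) = 1.33.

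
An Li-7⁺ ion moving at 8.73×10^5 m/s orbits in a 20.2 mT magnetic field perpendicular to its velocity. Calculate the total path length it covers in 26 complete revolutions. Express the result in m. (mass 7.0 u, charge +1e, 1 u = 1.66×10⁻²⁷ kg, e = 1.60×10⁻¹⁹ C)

L ≈ 513 m

r = mv/(qB) = 3.14 m, so one revolution covers 2πr = 19.7 m.
In 26 revolutions: L = 26·2πr = 513 m.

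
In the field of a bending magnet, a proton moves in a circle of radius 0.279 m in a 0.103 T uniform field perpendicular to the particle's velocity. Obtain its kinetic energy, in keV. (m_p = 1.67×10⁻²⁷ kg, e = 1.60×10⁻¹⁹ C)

K ≈ 39.6 keV

v = qBr/m = (1×1.60×10^-19)(0.103)(0.279) / (1.67×10^-27) = 2.75×10^6 m/s.
K = ½mv² = 0.5·(1.67×10^-27)·(2.75×10^6)² = 6.33×10^-15 J = 39.6 keV.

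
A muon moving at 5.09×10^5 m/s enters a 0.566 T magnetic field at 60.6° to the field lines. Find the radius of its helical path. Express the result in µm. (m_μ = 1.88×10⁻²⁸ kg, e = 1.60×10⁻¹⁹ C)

r ≈ 921 µm

Only the perpendicular component v⊥ = v sin60.6° = 4.43×10^5 m/s is bent by the field.
r = m v⊥ /(qB) = (1.88×10^-28)(4.43×10^5) / [(1×1.60×10^-19)(0.566)] = 9.21×10^-4 m.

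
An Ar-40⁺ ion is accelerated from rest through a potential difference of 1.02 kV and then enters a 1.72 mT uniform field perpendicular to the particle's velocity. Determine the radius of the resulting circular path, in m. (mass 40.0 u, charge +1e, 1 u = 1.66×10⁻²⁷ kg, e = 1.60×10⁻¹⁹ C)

r ≈ 16.9 m

The kinetic energy gained is K = qV = (1×1.60×10^-19)(1020) = 1.63×10^-16 J.
v = √(2K/m) = 7.01×10^4 m/s.
r = mv/(qB) = (6.64×10^-26)(7.01×10^4) / [(1×1.60×10^-19)(1.72×10^-3)] = 16.9 m.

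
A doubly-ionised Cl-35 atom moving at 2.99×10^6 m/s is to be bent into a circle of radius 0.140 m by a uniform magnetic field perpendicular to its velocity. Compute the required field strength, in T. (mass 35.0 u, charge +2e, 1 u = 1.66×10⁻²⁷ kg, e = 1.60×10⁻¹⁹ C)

B ≈ 3.88 T

qvB = mv²/r gives B = mv/(qr).
B = (5.81×10^-26)(2.99×10^6) / [(2×1.60×10^-19)(0.140)] = 3.88 T.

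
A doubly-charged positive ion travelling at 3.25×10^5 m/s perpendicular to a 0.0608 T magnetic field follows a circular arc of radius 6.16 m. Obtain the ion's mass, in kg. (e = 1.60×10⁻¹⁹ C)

m ≈ 3.69×10^-25 kg

qvB = mv²/r ⇒ m = qBr/v.
m = (2×1.60×10^-19)(0.0608)(6.16) / (3.25×10^5) = 3.69×10^-25 kg.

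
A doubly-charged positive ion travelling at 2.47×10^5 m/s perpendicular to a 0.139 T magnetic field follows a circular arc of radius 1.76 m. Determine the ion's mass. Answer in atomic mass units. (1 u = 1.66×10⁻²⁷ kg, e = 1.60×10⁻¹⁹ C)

qvB = mv²/r ⇒ m = qBr/v.
m = (2×1.60×10^-19)(0.139)(1.76) / (2.47×10^5) = 3.17×10^-25 kg = 191 u.

m ≈ 191 u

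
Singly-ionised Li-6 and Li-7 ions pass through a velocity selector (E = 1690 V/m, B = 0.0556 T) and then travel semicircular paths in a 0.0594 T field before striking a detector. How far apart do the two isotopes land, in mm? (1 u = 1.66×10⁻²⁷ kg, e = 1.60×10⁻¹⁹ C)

Δd ≈ 10.6 mm

Both emerge at v = E/B₁ = 3.04×10^4 m/s.
r = mv/(qB₂), so r₁ = 0.03185 m and r₂ = 0.03716 m, giving Δr = 5.31×10^-3 m.
After a semicircle each ion lands a diameter 2r from the entry slit, so the separation is 2Δr = 0.0106 m.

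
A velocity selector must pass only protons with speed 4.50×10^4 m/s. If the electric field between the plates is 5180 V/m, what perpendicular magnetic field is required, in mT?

qE = qvB ⇒ B = E/v = (5180) / (4.50×10^4) = 0.115 T.

B ≈ 115 mT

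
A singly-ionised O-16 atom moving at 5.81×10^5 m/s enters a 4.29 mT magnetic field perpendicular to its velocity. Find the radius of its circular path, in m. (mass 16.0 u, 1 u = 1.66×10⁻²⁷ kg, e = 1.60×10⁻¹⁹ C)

The magnetic force provides the centripetal force: qvB = mv²/r, so r = mv/(qB).
r = (2.66×10^-26 kg)(5.81×10^5 m/s) / [(1×1.60×10^-19 C)(4.29×10^-3 T)] = 22.5 m.

r ≈ 22.5 m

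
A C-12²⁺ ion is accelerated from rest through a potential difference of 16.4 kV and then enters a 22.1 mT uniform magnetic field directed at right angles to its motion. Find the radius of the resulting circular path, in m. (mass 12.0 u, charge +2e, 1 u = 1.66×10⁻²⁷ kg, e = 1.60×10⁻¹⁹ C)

r ≈ 2.04 m

The kinetic energy gained is K = qV = (2×1.60×10^-19)(1.64×10^4) = 5.25×10^-15 J.
v = √(2K/m) = 7.26×10^5 m/s.
r = mv/(qB) = (1.99×10^-26)(7.26×10^5) / [(2×1.60×10^-19)(0.0221)] = 2.04 m.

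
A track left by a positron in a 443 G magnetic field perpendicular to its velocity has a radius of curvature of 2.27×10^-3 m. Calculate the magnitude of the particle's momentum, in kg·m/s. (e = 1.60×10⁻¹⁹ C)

p ≈ 1.61×10^-23 kg·m/s

Since qvB = mv²/r, the momentum p = mv = qBr.
p = (1×1.60×10^-19)(0.0443)(2.27×10^-3) = 1.61×10^-23 kg·m/s.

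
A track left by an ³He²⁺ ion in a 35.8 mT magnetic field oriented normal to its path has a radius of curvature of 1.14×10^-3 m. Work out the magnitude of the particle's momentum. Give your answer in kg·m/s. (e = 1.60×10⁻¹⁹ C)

Since qvB = mv²/r, the momentum p = mv = qBr.
p = (2×1.60×10^-19)(0.0358)(1.14×10^-3) = 1.31×10^-23 kg·m/s.

p ≈ 1.31×10^-23 kg·m/s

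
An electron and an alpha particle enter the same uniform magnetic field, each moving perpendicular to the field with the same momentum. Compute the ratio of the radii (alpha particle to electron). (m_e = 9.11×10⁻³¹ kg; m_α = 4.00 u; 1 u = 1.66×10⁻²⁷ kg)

r = p/(qB) ⇒ at equal p, r ∝ 1/q.
r_{alpha particle}/r_{electron} = 0.500.

ratio ≈ 0.500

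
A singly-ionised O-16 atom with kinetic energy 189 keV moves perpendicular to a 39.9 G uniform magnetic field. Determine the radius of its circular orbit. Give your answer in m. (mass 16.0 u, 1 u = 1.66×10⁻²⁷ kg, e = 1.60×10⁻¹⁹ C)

Convert the energy: K = 189 keV = 3.02×10^-14 J.
v = √(2K/m) = √(2·3.02×10^-14/2.66×10^-26) = 1.51×10^6 m/s.
r = mv/(qB) = (2.66×10^-26)(1.51×10^6) / [(1×1.60×10^-19)(3.99×10^-3)] = 62.8 m.

r ≈ 62.8 m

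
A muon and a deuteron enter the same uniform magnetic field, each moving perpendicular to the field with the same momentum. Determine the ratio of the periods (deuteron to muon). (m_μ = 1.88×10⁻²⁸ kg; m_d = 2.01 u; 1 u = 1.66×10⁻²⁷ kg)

T = 2πm/(qB) is independent of speed, so T₂/T₁ = (m₂/q₂)/(m₁/q₁).
T_{deuteron}/T_{muon} = (3.34×10^-27/1e) / (1.88×10^-28/1e) = 17.7.

ratio ≈ 17.7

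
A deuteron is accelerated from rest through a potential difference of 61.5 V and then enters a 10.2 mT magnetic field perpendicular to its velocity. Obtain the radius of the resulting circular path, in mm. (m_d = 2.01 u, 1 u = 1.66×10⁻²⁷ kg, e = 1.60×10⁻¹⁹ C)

The kinetic energy gained is K = qV = (1×1.60×10^-19)(61.5) = 9.84×10^-18 J.
v = √(2K/m) = 7.68×10^4 m/s.
r = mv/(qB) = (3.34×10^-27)(7.68×10^4) / [(1×1.60×10^-19)(0.0102)] = 0.157 m.

r ≈ 157 mm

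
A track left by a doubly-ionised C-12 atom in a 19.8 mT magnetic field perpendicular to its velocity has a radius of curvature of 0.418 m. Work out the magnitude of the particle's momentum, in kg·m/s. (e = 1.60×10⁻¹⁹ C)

Since qvB = mv²/r, the momentum p = mv = qBr.
p = (2×1.60×10^-19)(0.0198)(0.418) = 2.65×10^-21 kg·m/s.

p ≈ 2.65×10^-21 kg·m/s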